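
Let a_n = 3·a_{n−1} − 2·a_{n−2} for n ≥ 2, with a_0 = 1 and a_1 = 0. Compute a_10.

With companion matrix B = [[3, −2], [1, 0]], [a_n, a_{n−1}]ᵀ = B·[a_{n−1}, a_{n−2}]ᵀ, so [a_10, a_9]ᵀ = B⁹·[a_1, a_0]ᵀ.
B⁹ = [[1023, −1022], [511, −510]], giving [a_10, a_9]ᵀ = [[−1022], [−510]].

−1022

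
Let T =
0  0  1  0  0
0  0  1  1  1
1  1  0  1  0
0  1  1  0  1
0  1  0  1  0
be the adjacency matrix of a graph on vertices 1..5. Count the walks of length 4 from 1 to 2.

The number of length-4 walks from vertex 1 to vertex 2 is entry (1,2) of T^4, where T is the adjacency matrix.
T^2 = [[1, 1, 0, 1, 0], [1, 3, 1, 2, 1], [0, 1, 3, 1, 2], [1, 2, 1, 3, 1], [0, 1, 2, 1, 2]]
T^3 = [[0, 1, 3, 1, 2], [1, 4, 6, 5, 5], [3, 6, 2, 6, 2], [1, 5, 6, 4, 5], [2, 5, 2, 5, 2]]
T^4 = [[3, 6, 2, 6, 2], [6, 16, 10, 15, 9], [2, 10, 15, 10, 12], [6, 15, 10, 16, 9], [2, 9, 12, 9, 10]]

6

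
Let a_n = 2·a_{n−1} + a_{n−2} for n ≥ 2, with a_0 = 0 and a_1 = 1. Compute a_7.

169

With companion matrix B = [[2, 1], [1, 0]], [a_n, a_{n−1}]ᵀ = B·[a_{n−1}, a_{n−2}]ᵀ, so [a_7, a_6]ᵀ = B^6·[a_1, a_0]ᵀ.
B^6 = [[169, 70], [70, 29]], giving [a_7, a_6]ᵀ = [[169], [70]].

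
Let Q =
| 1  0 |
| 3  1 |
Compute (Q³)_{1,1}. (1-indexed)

Q = I + N where N = [[0, 0], [3, 0]] is strictly lower-triangular, so N² = 0.
(I + N)³ = I + 3·N = [[1, 0], [9, 1]].

1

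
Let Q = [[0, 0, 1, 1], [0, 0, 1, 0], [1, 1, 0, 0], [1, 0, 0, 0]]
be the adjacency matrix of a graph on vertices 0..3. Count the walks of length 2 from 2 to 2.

2

The number of length-2 walks from vertex 2 to vertex 2 is entry (2,2) of Q^2, where Q is the adjacency matrix.
Q^2 = [[2, 1, 0, 0], [1, 1, 0, 0], [0, 0, 2, 1], [0, 0, 1, 1]]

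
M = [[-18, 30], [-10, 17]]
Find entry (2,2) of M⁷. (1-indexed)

7073

tr M = -1 and det M = -6, so the characteristic polynomial is λ² − (-1)λ + (-6) with roots 2 and -3.
Eigenvectors give P = [[-3, 2], [-2, 1]] with P⁻¹ = [[1, -2], [2, -3]], and M = P·diag(2, -3)·P⁻¹.
Then M⁷ = P·diag(128, -2187)·P⁻¹ = [[-384, -4374], [-256, -2187]] · [[1, -2], [2, -3]] = [[-9132, 13890], [-4630, 7073]].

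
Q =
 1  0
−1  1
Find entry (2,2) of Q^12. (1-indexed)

1

Q = I + N where N = [[0, 0], [−1, 0]] is strictly lower-triangular, so N^2 = 0.
(I + N)^12 = I + 12·N = [[1, 0], [−12, 1]].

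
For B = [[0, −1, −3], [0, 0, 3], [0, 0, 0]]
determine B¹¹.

[[0, 0, 0], [0, 0, 0], [0, 0, 0]]

B is strictly triangular, hence nilpotent: B³ = 0, so B¹¹ = 0.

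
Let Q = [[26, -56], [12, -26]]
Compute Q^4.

tr Q = 0 and det Q = -4, so the characteristic polynomial is λ² − (0)λ + (-4) with roots 2 and -2.
Eigenvectors give P = [[7, 2], [3, 1]] with P⁻¹ = [[1, -2], [-3, 7]], and Q = P·diag(2, -2)·P⁻¹.
Then Q^4 = P·diag(16, 16)·P⁻¹ = [[112, 32], [48, 16]] · [[1, -2], [-3, 7]] = [[16, 0], [0, 16]].

[[16, 0], [0, 16]]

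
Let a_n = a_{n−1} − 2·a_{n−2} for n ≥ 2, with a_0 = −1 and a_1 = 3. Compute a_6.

13

With companion matrix T = [[1, −2], [1, 0]], [a_n, a_{n−1}]ᵀ = T·[a_{n−1}, a_{n−2}]ᵀ, so [a_6, a_5]ᵀ = T^5·[a_1, a_0]ᵀ.
T^5 = [[5, 2], [−1, 6]], giving [a_6, a_5]ᵀ = [[13], [−9]].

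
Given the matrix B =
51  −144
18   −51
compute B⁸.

[[6561, 0], [0, 6561]]

tr B = 0 and det B = −9, so the characteristic polynomial is λ² − (0)λ + (−9) with roots −3 and 3.
Eigenvectors give P = [[8, 3], [3, 1]] with P⁻¹ = [[−1, 3], [3, −8]], and B = P·diag(−3, 3)·P⁻¹.
Then B⁸ = P·diag(6561, 6561)·P⁻¹ = [[52488, 19683], [19683, 6561]] · [[−1, 3], [3, −8]] = [[6561, 0], [0, 6561]].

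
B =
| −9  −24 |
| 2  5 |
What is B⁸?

tr B = −4 and det B = 3, so the characteristic polynomial is λ² − (−4)λ + (3) with roots −3 and −1.
Eigenvectors give P = [[4, 3], [−1, −1]] with P⁻¹ = [[1, 3], [−1, −4]], and B = P·diag(−3, −1)·P⁻¹.
Then B⁸ = P·diag(6561, 1)·P⁻¹ = [[26244, 3], [−6561, −1]] · [[1, 3], [−1, −4]] = [[26241, 78720], [−6560, −19679]].

[[26241, 78720], [−6560, −19679]]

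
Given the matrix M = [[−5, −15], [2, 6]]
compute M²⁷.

[[−5, −15], [2, 6]]

M² = M (a projection; rank 1, trace 1), so M²⁷ = M.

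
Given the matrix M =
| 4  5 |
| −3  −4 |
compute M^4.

M² = I (check: tr M = 0 and det M = −1), so M^4 = I since 4 is even.

[[1, 0], [0, 1]]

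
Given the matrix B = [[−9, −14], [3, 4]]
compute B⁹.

[[−134709, −268394], [57513, 114514]]

tr B = −5 and det B = 6, so the characteristic polynomial is λ² − (−5)λ + (6) with roots −3 and −2.
Eigenvectors give P = [[−7, 2], [3, −1]] with P⁻¹ = [[−1, −2], [−3, −7]], and B = P·diag(−3, −2)·P⁻¹.
Then B⁹ = P·diag(−19683, −512)·P⁻¹ = [[137781, −1024], [−59049, 512]] · [[−1, −2], [−3, −7]] = [[−134709, −268394], [57513, 114514]].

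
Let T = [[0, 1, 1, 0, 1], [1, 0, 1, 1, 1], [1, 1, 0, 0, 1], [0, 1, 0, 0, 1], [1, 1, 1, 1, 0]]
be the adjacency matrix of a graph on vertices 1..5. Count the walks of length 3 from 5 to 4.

7

The number of length-3 walks from vertex 5 to vertex 4 is entry (5,4) of T³, where T is the adjacency matrix.
T² = [[3, 2, 2, 2, 2], [2, 4, 2, 1, 3], [2, 2, 3, 2, 2], [2, 1, 2, 2, 1], [2, 3, 2, 1, 4]]
T³ = [[6, 9, 7, 4, 9], [9, 8, 9, 7, 9], [7, 9, 6, 4, 9], [4, 7, 4, 2, 7], [9, 9, 9, 7, 8]]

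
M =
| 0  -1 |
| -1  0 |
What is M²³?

M² = I (check: tr M = 0 and det M = -1), so M²³ = M since 23 is odd.

[[0, -1], [-1, 0]]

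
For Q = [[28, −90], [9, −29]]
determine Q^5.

[[298, −990], [99, −329]]

tr Q = −1 and det Q = −2, so the characteristic polynomial is λ² − (−1)λ + (−2) with roots 1 and −2.
Eigenvectors give P = [[10, 3], [3, 1]] with P⁻¹ = [[1, −3], [−3, 10]], and Q = P·diag(1, −2)·P⁻¹.
Then Q^5 = P·diag(1, −32)·P⁻¹ = [[10, −96], [3, −32]] · [[1, −3], [−3, 10]] = [[298, −990], [99, −329]].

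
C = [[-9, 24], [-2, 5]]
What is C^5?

tr C = -4 and det C = 3, so the characteristic polynomial is λ² − (-4)λ + (3) with roots -1 and -3.
Eigenvectors give P = [[3, 4], [1, 1]] with P⁻¹ = [[-1, 4], [1, -3]], and C = P·diag(-1, -3)·P⁻¹.
Then C^5 = P·diag(-1, -243)·P⁻¹ = [[-3, -972], [-1, -243]] · [[-1, 4], [1, -3]] = [[-969, 2904], [-242, 725]].

[[-969, 2904], [-242, 725]]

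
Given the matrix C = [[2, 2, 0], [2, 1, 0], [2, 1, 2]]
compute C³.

[[28, 22, 0], [22, 17, 0], [42, 31, 8]]

C² = [[8, 6, 0], [6, 5, 0], [10, 7, 4]]
C³ = [[28, 22, 0], [22, 17, 0], [42, 31, 8]]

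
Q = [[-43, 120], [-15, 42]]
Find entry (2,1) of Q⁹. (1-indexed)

tr Q = -1 and det Q = -6, so the characteristic polynomial is λ² − (-1)λ + (-6) with roots 2 and -3.
Eigenvectors give P = [[-8, 3], [-3, 1]] with P⁻¹ = [[1, -3], [3, -8]], and Q = P·diag(2, -3)·P⁻¹.
Then Q⁹ = P·diag(512, -19683)·P⁻¹ = [[-4096, -59049], [-1536, -19683]] · [[1, -3], [3, -8]] = [[-181243, 484680], [-60585, 162072]].

-60585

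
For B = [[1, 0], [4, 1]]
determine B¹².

B = I + N where N = [[0, 0], [4, 0]] is strictly lower-triangular, so N² = 0.
(I + N)¹² = I + 12·N = [[1, 0], [48, 1]].

[[1, 0], [48, 1]]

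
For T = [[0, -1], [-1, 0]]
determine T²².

T² = I (check: tr T = 0 and det T = -1), so T²² = I since 22 is even.

[[1, 0], [0, 1]]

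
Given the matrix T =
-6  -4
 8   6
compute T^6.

tr T = 0 and det T = -4, so the characteristic polynomial is λ² − (0)λ + (-4) with roots -2 and 2.
Eigenvectors give P = [[-1, -1], [1, 2]] with P⁻¹ = [[-2, -1], [1, 1]], and T = P·diag(-2, 2)·P⁻¹.
Then T^6 = P·diag(64, 64)·P⁻¹ = [[-64, -64], [64, 128]] · [[-2, -1], [1, 1]] = [[64, 0], [0, 64]].

[[64, 0], [0, 64]]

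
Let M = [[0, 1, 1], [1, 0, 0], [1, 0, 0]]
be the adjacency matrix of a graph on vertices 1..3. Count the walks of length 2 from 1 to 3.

The number of length-2 walks from vertex 1 to vertex 3 is entry (1,3) of M², where M is the adjacency matrix.
M² = [[2, 0, 0], [0, 1, 1], [0, 1, 1]]

0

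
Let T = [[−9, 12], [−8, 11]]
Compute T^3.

tr T = 2 and det T = −3, so the characteristic polynomial is λ² − (2)λ + (−3) with roots 3 and −1.
Eigenvectors give P = [[−1, −3], [−1, −2]] with P⁻¹ = [[2, −3], [−1, 1]], and T = P·diag(3, −1)·P⁻¹.
Then T^3 = P·diag(27, −1)·P⁻¹ = [[−27, 3], [−27, 2]] · [[2, −3], [−1, 1]] = [[−57, 84], [−56, 83]].

[[−57, 84], [−56, 83]]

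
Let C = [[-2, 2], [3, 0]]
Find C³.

[[-32, 20], [30, -12]]

C² = [[10, -4], [-6, 6]]
C³ = [[-32, 20], [30, -12]]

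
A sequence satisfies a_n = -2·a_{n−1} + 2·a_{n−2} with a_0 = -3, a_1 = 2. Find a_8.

-3760

With companion matrix B = [[-2, 2], [1, 0]], [a_n, a_{n−1}]ᵀ = B·[a_{n−1}, a_{n−2}]ᵀ, so [a_8, a_7]ᵀ = B^7·[a_1, a_0]ᵀ.
B^7 = [[-896, 656], [328, -240]], giving [a_8, a_7]ᵀ = [[-3760], [1376]].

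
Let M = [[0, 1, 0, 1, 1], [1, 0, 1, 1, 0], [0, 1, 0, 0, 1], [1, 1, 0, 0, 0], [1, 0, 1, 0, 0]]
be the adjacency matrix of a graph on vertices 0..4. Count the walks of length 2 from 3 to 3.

2

The number of length-2 walks from vertex 3 to vertex 3 is entry (3,3) of M², where M is the adjacency matrix.
M² = [[3, 1, 2, 1, 0], [1, 3, 0, 1, 2], [2, 0, 2, 1, 0], [1, 1, 1, 2, 1], [0, 2, 0, 1, 2]]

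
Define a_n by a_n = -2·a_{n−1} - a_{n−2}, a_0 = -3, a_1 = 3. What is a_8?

-3

With companion matrix B = [[-2, -1], [1, 0]], [a_n, a_{n−1}]ᵀ = B·[a_{n−1}, a_{n−2}]ᵀ, so [a_8, a_7]ᵀ = B⁷·[a_1, a_0]ᵀ.
B⁷ = [[-8, -7], [7, 6]], giving [a_8, a_7]ᵀ = [[-3], [3]].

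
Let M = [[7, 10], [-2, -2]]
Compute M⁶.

tr M = 5 and det M = 6, so the characteristic polynomial is λ² − (5)λ + (6) with roots 3 and 2.
Eigenvectors give P = [[5, -2], [-2, 1]] with P⁻¹ = [[1, 2], [2, 5]], and M = P·diag(3, 2)·P⁻¹.
Then M⁶ = P·diag(729, 64)·P⁻¹ = [[3645, -128], [-1458, 64]] · [[1, 2], [2, 5]] = [[3389, 6650], [-1330, -2596]].

[[3389, 6650], [-1330, -2596]]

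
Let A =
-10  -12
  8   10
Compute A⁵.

[[-160, -192], [128, 160]]

tr A = 0 and det A = -4, so the characteristic polynomial is λ² − (0)λ + (-4) with roots 2 and -2.
Eigenvectors give P = [[-1, 3], [1, -2]] with P⁻¹ = [[2, 3], [1, 1]], and A = P·diag(2, -2)·P⁻¹.
Then A⁵ = P·diag(32, -32)·P⁻¹ = [[-32, -96], [32, 64]] · [[2, 3], [1, 1]] = [[-160, -192], [128, 160]].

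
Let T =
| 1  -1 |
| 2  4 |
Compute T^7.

tr T = 5 and det T = 6, so the characteristic polynomial is λ² − (5)λ + (6) with roots 3 and 2.
Eigenvectors give P = [[1, -1], [-2, 1]] with P⁻¹ = [[-1, -1], [-2, -1]], and T = P·diag(3, 2)·P⁻¹.
Then T^7 = P·diag(2187, 128)·P⁻¹ = [[2187, -128], [-4374, 128]] · [[-1, -1], [-2, -1]] = [[-1931, -2059], [4118, 4246]].

[[-1931, -2059], [4118, 4246]]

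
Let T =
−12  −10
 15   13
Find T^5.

[[−582, −550], [825, 793]]

tr T = 1 and det T = −6, so the characteristic polynomial is λ² − (1)λ + (−6) with roots 3 and −2.
Eigenvectors give P = [[−2, 1], [3, −1]] with P⁻¹ = [[1, 1], [3, 2]], and T = P·diag(3, −2)·P⁻¹.
Then T^5 = P·diag(243, −32)·P⁻¹ = [[−486, −32], [729, 32]] · [[1, 1], [3, 2]] = [[−582, −550], [825, 793]].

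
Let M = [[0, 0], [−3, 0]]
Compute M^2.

[[0, 0], [0, 0]]

M is strictly triangular, hence nilpotent: M^2 = 0, so M^2 = 0.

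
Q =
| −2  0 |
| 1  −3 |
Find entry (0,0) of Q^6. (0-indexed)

tr Q = −5 and det Q = 6, so the characteristic polynomial is λ² − (−5)λ + (6) with roots −3 and −2.
Eigenvectors give P = [[0, 1], [−1, 1]] with P⁻¹ = [[1, −1], [1, 0]], and Q = P·diag(−3, −2)·P⁻¹.
Then Q^6 = P·diag(729, 64)·P⁻¹ = [[0, 64], [−729, 64]] · [[1, −1], [1, 0]] = [[64, 0], [−665, 729]].

64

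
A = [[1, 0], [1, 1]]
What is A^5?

[[1, 0], [5, 1]]

A = I + N where N = [[0, 0], [1, 0]] is strictly lower-triangular, so N^2 = 0.
(I + N)^5 = I + 5·N = [[1, 0], [5, 1]].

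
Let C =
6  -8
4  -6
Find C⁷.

[[384, -512], [256, -384]]

tr C = 0 and det C = -4, so the characteristic polynomial is λ² − (0)λ + (-4) with roots -2 and 2.
Eigenvectors give P = [[-1, -2], [-1, -1]] with P⁻¹ = [[1, -2], [-1, 1]], and C = P·diag(-2, 2)·P⁻¹.
Then C⁷ = P·diag(-128, 128)·P⁻¹ = [[128, -256], [128, -128]] · [[1, -2], [-1, 1]] = [[384, -512], [256, -384]].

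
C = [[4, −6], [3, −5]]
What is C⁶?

[[−62, 126], [−63, 127]]

tr C = −1 and det C = −2, so the characteristic polynomial is λ² − (−1)λ + (−2) with roots 1 and −2.
Eigenvectors give P = [[2, −1], [1, −1]] with P⁻¹ = [[1, −1], [1, −2]], and C = P·diag(1, −2)·P⁻¹.
Then C⁶ = P·diag(1, 64)·P⁻¹ = [[2, −64], [1, −64]] · [[1, −1], [1, −2]] = [[−62, 126], [−63, 127]].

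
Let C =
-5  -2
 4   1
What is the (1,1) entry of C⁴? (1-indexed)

tr C = -4 and det C = 3, so the characteristic polynomial is λ² − (-4)λ + (3) with roots -3 and -1.
Eigenvectors give P = [[1, 1], [-1, -2]] with P⁻¹ = [[2, 1], [-1, -1]], and C = P·diag(-3, -1)·P⁻¹.
Then C⁴ = P·diag(81, 1)·P⁻¹ = [[81, 1], [-81, -2]] · [[2, 1], [-1, -1]] = [[161, 80], [-160, -79]].

161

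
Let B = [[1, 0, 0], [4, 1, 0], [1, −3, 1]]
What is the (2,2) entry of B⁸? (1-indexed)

B = I + N where N = [[0, 0, 0], [4, 0, 0], [1, −3, 0]] is strictly lower-triangular, so N³ = 0.
(I + N)⁸ = I + 8·N + 28·N² = [[1, 0, 0], [32, 1, 0], [−328, −24, 1]].

1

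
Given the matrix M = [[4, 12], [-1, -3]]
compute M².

[[4, 12], [-1, -3]]

M² = M (a projection; rank 1, trace 1), so M² = M.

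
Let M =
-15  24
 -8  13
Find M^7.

tr M = -2 and det M = -3, so the characteristic polynomial is λ² − (-2)λ + (-3) with roots 1 and -3.
Eigenvectors give P = [[-3, 2], [-2, 1]] with P⁻¹ = [[1, -2], [2, -3]], and M = P·diag(1, -3)·P⁻¹.
Then M^7 = P·diag(1, -2187)·P⁻¹ = [[-3, -4374], [-2, -2187]] · [[1, -2], [2, -3]] = [[-8751, 13128], [-4376, 6565]].

[[-8751, 13128], [-4376, 6565]]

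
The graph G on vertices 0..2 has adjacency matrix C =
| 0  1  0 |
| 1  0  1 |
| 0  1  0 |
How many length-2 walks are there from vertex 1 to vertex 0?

0

The number of length-2 walks from vertex 1 to vertex 0 is entry (1,0) of C^2, where C is the adjacency matrix.
C^2 = [[1, 0, 1], [0, 2, 0], [1, 0, 1]]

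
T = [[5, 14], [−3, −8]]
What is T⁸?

tr T = −3 and det T = 2, so the characteristic polynomial is λ² − (−3)λ + (2) with roots −1 and −2.
Eigenvectors give P = [[7, −2], [−3, 1]] with P⁻¹ = [[1, 2], [3, 7]], and T = P·diag(−1, −2)·P⁻¹.
Then T⁸ = P·diag(1, 256)·P⁻¹ = [[7, −512], [−3, 256]] · [[1, 2], [3, 7]] = [[−1529, −3570], [765, 1786]].

[[−1529, −3570], [765, 1786]]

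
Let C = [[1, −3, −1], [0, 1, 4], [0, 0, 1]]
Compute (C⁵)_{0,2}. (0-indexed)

C = I + N where N = [[0, −3, −1], [0, 0, 4], [0, 0, 0]] is strictly upper-triangular, so N³ = 0.
(I + N)⁵ = I + 5·N + 10·N² = [[1, −15, −125], [0, 1, 20], [0, 0, 1]].

−125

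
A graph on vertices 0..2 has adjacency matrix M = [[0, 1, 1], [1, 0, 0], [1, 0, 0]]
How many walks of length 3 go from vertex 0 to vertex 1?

2

The number of length-3 walks from vertex 0 to vertex 1 is entry (0,1) of M^3, where M is the adjacency matrix.
M^2 = [[2, 0, 0], [0, 1, 1], [0, 1, 1]]
M^3 = [[0, 2, 2], [2, 0, 0], [2, 0, 0]]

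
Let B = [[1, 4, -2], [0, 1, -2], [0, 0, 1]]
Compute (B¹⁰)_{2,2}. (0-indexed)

B = I + N where N = [[0, 4, -2], [0, 0, -2], [0, 0, 0]] is strictly upper-triangular, so N³ = 0.
(I + N)¹⁰ = I + 10·N + 45·N² = [[1, 40, -380], [0, 1, -20], [0, 0, 1]].

1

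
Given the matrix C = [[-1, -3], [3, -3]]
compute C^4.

C^2 = [[-8, 12], [-12, 0]]
C^3 = [[44, -12], [12, 36]]
C^4 = [[-80, -96], [96, -144]]

[[-80, -96], [96, -144]]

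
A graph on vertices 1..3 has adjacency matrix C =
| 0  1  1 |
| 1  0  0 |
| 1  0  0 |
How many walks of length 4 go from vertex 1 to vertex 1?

4

The number of length-4 walks from vertex 1 to vertex 1 is entry (1,1) of C⁴, where C is the adjacency matrix.
C² = [[2, 0, 0], [0, 1, 1], [0, 1, 1]]
C³ = [[0, 2, 2], [2, 0, 0], [2, 0, 0]]
C⁴ = [[4, 0, 0], [0, 2, 2], [0, 2, 2]]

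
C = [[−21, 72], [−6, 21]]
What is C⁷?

[[−15309, 52488], [−4374, 15309]]

tr C = 0 and det C = −9, so the characteristic polynomial is λ² − (0)λ + (−9) with roots 3 and −3.
Eigenvectors give P = [[3, 4], [1, 1]] with P⁻¹ = [[−1, 4], [1, −3]], and C = P·diag(3, −3)·P⁻¹.
Then C⁷ = P·diag(2187, −2187)·P⁻¹ = [[6561, −8748], [2187, −2187]] · [[−1, 4], [1, −3]] = [[−15309, 52488], [−4374, 15309]].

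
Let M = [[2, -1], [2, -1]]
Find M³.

M² = M (a projection; rank 1, trace 1), so M³ = M.

[[2, -1], [2, -1]]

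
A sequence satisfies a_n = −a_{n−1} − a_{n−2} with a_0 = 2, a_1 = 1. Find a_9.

With companion matrix B = [[−1, −1], [1, 0]], [a_n, a_{n−1}]ᵀ = B·[a_{n−1}, a_{n−2}]ᵀ, so [a_9, a_8]ᵀ = B⁸·[a_1, a_0]ᵀ.
B⁸ = [[0, 1], [−1, −1]], giving [a_9, a_8]ᵀ = [[2], [−3]].

2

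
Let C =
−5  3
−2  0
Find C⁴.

[[211, −195], [130, −114]]

tr C = −5 and det C = 6, so the characteristic polynomial is λ² − (−5)λ + (6) with roots −3 and −2.
Eigenvectors give P = [[3, 1], [2, 1]] with P⁻¹ = [[1, −1], [−2, 3]], and C = P·diag(−3, −2)·P⁻¹.
Then C⁴ = P·diag(81, 16)·P⁻¹ = [[243, 16], [162, 16]] · [[1, −1], [−2, 3]] = [[211, −195], [130, −114]].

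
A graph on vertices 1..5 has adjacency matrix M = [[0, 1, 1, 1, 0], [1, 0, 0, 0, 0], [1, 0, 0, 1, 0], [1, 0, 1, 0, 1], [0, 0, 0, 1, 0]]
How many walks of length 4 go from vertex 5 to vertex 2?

1

The number of length-4 walks from vertex 5 to vertex 2 is entry (5,2) of M⁴, where M is the adjacency matrix.
M² = [[3, 0, 1, 1, 1], [0, 1, 1, 1, 0], [1, 1, 2, 1, 1], [1, 1, 1, 3, 0], [1, 0, 1, 0, 1]]
M³ = [[2, 3, 4, 5, 1], [3, 0, 1, 1, 1], [4, 1, 2, 4, 1], [5, 1, 4, 2, 3], [1, 1, 1, 3, 0]]
M⁴ = [[12, 2, 7, 7, 5], [2, 3, 4, 5, 1], [7, 4, 8, 7, 4], [7, 5, 7, 12, 2], [5, 1, 4, 2, 3]]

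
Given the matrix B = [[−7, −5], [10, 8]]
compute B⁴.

tr B = 1 and det B = −6, so the characteristic polynomial is λ² − (1)λ + (−6) with roots −2 and 3.
Eigenvectors give P = [[−1, −1], [1, 2]] with P⁻¹ = [[−2, −1], [1, 1]], and B = P·diag(−2, 3)·P⁻¹.
Then B⁴ = P·diag(16, 81)·P⁻¹ = [[−16, −81], [16, 162]] · [[−2, −1], [1, 1]] = [[−49, −65], [130, 146]].

[[−49, −65], [130, 146]]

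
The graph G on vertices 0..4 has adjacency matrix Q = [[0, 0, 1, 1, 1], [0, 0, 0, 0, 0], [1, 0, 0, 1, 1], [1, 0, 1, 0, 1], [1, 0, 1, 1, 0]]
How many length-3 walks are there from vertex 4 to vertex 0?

7

The number of length-3 walks from vertex 4 to vertex 0 is entry (4,0) of Q³, where Q is the adjacency matrix.
Q² = [[3, 0, 2, 2, 2], [0, 0, 0, 0, 0], [2, 0, 3, 2, 2], [2, 0, 2, 3, 2], [2, 0, 2, 2, 3]]
Q³ = [[6, 0, 7, 7, 7], [0, 0, 0, 0, 0], [7, 0, 6, 7, 7], [7, 0, 7, 6, 7], [7, 0, 7, 7, 6]]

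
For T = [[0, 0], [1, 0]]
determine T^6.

T is strictly triangular, hence nilpotent: T^2 = 0, so T^6 = 0.

[[0, 0], [0, 0]]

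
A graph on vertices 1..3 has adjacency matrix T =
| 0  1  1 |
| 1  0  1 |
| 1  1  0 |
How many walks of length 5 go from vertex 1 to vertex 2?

11

The number of length-5 walks from vertex 1 to vertex 2 is entry (1,2) of T⁵, where T is the adjacency matrix.
T² = [[2, 1, 1], [1, 2, 1], [1, 1, 2]]
T³ = [[2, 3, 3], [3, 2, 3], [3, 3, 2]]
T⁴ = [[6, 5, 5], [5, 6, 5], [5, 5, 6]]
T⁵ = [[10, 11, 11], [11, 10, 11], [11, 11, 10]]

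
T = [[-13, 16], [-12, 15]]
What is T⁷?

[[-6565, 8752], [-6564, 8751]]

tr T = 2 and det T = -3, so the characteristic polynomial is λ² − (2)λ + (-3) with roots 3 and -1.
Eigenvectors give P = [[1, 4], [1, 3]] with P⁻¹ = [[-3, 4], [1, -1]], and T = P·diag(3, -1)·P⁻¹.
Then T⁷ = P·diag(2187, -1)·P⁻¹ = [[2187, -4], [2187, -3]] · [[-3, 4], [1, -1]] = [[-6565, 8752], [-6564, 8751]].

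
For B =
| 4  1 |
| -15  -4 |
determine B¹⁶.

[[1, 0], [0, 1]]

B² = I (check: tr B = 0 and det B = -1), so B¹⁶ = I since 16 is even.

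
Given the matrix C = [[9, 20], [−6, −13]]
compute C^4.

[[−399, −800], [240, 481]]

tr C = −4 and det C = 3, so the characteristic polynomial is λ² − (−4)λ + (3) with roots −3 and −1.
Eigenvectors give P = [[−5, −2], [3, 1]] with P⁻¹ = [[1, 2], [−3, −5]], and C = P·diag(−3, −1)·P⁻¹.
Then C^4 = P·diag(81, 1)·P⁻¹ = [[−405, −2], [243, 1]] · [[1, 2], [−3, −5]] = [[−399, −800], [240, 481]].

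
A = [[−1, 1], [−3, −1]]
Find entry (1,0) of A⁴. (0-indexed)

−24

A² = [[−2, −2], [6, −2]]
A³ = [[8, 0], [0, 8]]
A⁴ = [[−8, 8], [−24, −8]]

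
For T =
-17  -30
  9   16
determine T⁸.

[[1531, 2550], [-765, -1274]]

tr T = -1 and det T = -2, so the characteristic polynomial is λ² − (-1)λ + (-2) with roots -2 and 1.
Eigenvectors give P = [[2, -5], [-1, 3]] with P⁻¹ = [[3, 5], [1, 2]], and T = P·diag(-2, 1)·P⁻¹.
Then T⁸ = P·diag(256, 1)·P⁻¹ = [[512, -5], [-256, 3]] · [[3, 5], [1, 2]] = [[1531, 2550], [-765, -1274]].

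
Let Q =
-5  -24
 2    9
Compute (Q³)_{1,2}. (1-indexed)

-312

tr Q = 4 and det Q = 3, so the characteristic polynomial is λ² − (4)λ + (3) with roots 3 and 1.
Eigenvectors give P = [[-3, 4], [1, -1]] with P⁻¹ = [[1, 4], [1, 3]], and Q = P·diag(3, 1)·P⁻¹.
Then Q³ = P·diag(27, 1)·P⁻¹ = [[-81, 4], [27, -1]] · [[1, 4], [1, 3]] = [[-77, -312], [26, 105]].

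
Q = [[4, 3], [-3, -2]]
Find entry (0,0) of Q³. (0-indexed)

10

Q² = [[7, 6], [-6, -5]]
Q³ = [[10, 9], [-9, -8]]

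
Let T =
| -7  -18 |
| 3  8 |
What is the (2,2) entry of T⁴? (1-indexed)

tr T = 1 and det T = -2, so the characteristic polynomial is λ² − (1)λ + (-2) with roots -1 and 2.
Eigenvectors give P = [[-3, -2], [1, 1]] with P⁻¹ = [[-1, -2], [1, 3]], and T = P·diag(-1, 2)·P⁻¹.
Then T⁴ = P·diag(1, 16)·P⁻¹ = [[-3, -32], [1, 16]] · [[-1, -2], [1, 3]] = [[-29, -90], [15, 46]].

46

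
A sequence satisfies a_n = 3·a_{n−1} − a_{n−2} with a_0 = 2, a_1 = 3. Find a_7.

With companion matrix B = [[3, −1], [1, 0]], [a_n, a_{n−1}]ᵀ = B·[a_{n−1}, a_{n−2}]ᵀ, so [a_7, a_6]ᵀ = B^6·[a_1, a_0]ᵀ.
B^6 = [[377, −144], [144, −55]], giving [a_7, a_6]ᵀ = [[843], [322]].

843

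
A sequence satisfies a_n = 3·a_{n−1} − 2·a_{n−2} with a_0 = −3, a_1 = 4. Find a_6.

438

With companion matrix T = [[3, −2], [1, 0]], [a_n, a_{n−1}]ᵀ = T·[a_{n−1}, a_{n−2}]ᵀ, so [a_6, a_5]ᵀ = T^5·[a_1, a_0]ᵀ.
T^5 = [[63, −62], [31, −30]], giving [a_6, a_5]ᵀ = [[438], [214]].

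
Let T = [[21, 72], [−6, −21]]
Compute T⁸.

tr T = 0 and det T = −9, so the characteristic polynomial is λ² − (0)λ + (−9) with roots −3 and 3.
Eigenvectors give P = [[−3, 4], [1, −1]] with P⁻¹ = [[1, 4], [1, 3]], and T = P·diag(−3, 3)·P⁻¹.
Then T⁸ = P·diag(6561, 6561)·P⁻¹ = [[−19683, 26244], [6561, −6561]] · [[1, 4], [1, 3]] = [[6561, 0], [0, 6561]].

[[6561, 0], [0, 6561]]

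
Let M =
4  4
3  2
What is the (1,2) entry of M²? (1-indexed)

24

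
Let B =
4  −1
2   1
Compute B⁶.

[[1394, −665], [1330, −601]]

tr B = 5 and det B = 6, so the characteristic polynomial is λ² − (5)λ + (6) with roots 3 and 2.
Eigenvectors give P = [[1, −1], [1, −2]] with P⁻¹ = [[2, −1], [1, −1]], and B = P·diag(3, 2)·P⁻¹.
Then B⁶ = P·diag(729, 64)·P⁻¹ = [[729, −64], [729, −128]] · [[2, −1], [1, −1]] = [[1394, −665], [1330, −601]].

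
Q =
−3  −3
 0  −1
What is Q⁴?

Q² = [[9, 12], [0, 1]]
Q³ = [[−27, −39], [0, −1]]
Q⁴ = [[81, 120], [0, 1]]

[[81, 120], [0, 1]]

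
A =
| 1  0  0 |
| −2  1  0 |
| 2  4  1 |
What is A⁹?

[[1, 0, 0], [−18, 1, 0], [−270, 36, 1]]

A = I + N where N = [[0, 0, 0], [−2, 0, 0], [2, 4, 0]] is strictly lower-triangular, so N³ = 0.
(I + N)⁹ = I + 9·N + 36·N² = [[1, 0, 0], [−18, 1, 0], [−270, 36, 1]].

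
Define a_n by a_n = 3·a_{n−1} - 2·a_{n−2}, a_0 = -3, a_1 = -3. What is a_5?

With companion matrix Q = [[3, -2], [1, 0]], [a_n, a_{n−1}]ᵀ = Q·[a_{n−1}, a_{n−2}]ᵀ, so [a_5, a_4]ᵀ = Q⁴·[a_1, a_0]ᵀ.
Q⁴ = [[31, -30], [15, -14]], giving [a_5, a_4]ᵀ = [[-3], [-3]].

-3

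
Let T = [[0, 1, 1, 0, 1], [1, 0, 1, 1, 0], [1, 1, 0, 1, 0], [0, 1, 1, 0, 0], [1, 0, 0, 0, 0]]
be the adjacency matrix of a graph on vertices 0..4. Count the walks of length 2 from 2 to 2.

3

The number of length-2 walks from vertex 2 to vertex 2 is entry (2,2) of T², where T is the adjacency matrix.
T² = [[3, 1, 1, 2, 0], [1, 3, 2, 1, 1], [1, 2, 3, 1, 1], [2, 1, 1, 2, 0], [0, 1, 1, 0, 1]]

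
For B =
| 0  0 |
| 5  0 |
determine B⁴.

[[0, 0], [0, 0]]

B is strictly triangular, hence nilpotent: B² = 0, so B⁴ = 0.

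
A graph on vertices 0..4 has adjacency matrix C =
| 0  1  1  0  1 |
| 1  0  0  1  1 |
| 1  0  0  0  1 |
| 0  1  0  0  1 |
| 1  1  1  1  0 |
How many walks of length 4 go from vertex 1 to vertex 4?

The number of length-4 walks from vertex 1 to vertex 4 is entry (1,4) of C⁴, where C is the adjacency matrix.
C² = [[3, 1, 1, 2, 2], [1, 3, 2, 1, 2], [1, 2, 2, 1, 1], [2, 1, 1, 2, 1], [2, 2, 1, 1, 4]]
C³ = [[4, 7, 5, 3, 7], [7, 4, 3, 5, 7], [5, 3, 2, 3, 6], [3, 5, 3, 2, 6], [7, 7, 6, 6, 6]]
C⁴ = [[19, 14, 11, 14, 19], [14, 19, 14, 11, 19], [11, 14, 11, 9, 13], [14, 11, 9, 11, 13], [19, 19, 13, 13, 26]]

19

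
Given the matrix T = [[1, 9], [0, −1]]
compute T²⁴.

T² = I (check: tr T = 0 and det T = −1), so T²⁴ = I since 24 is even.

[[1, 0], [0, 1]]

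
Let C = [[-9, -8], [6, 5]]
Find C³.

[[-105, -104], [78, 77]]

tr C = -4 and det C = 3, so the characteristic polynomial is λ² − (-4)λ + (3) with roots -3 and -1.
Eigenvectors give P = [[-4, 1], [3, -1]] with P⁻¹ = [[-1, -1], [-3, -4]], and C = P·diag(-3, -1)·P⁻¹.
Then C³ = P·diag(-27, -1)·P⁻¹ = [[108, -1], [-81, 1]] · [[-1, -1], [-3, -4]] = [[-105, -104], [78, 77]].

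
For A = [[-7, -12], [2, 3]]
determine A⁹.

[[-59047, -118092], [19682, 39363]]

tr A = -4 and det A = 3, so the characteristic polynomial is λ² − (-4)λ + (3) with roots -3 and -1.
Eigenvectors give P = [[-3, -2], [1, 1]] with P⁻¹ = [[-1, -2], [1, 3]], and A = P·diag(-3, -1)·P⁻¹.
Then A⁹ = P·diag(-19683, -1)·P⁻¹ = [[59049, 2], [-19683, -1]] · [[-1, -2], [1, 3]] = [[-59047, -118092], [19682, 39363]].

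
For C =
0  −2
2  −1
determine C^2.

[[−4, 2], [−2, −3]]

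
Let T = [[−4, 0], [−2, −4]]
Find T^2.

[[16, 0], [16, 16]]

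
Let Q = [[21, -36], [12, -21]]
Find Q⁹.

[[137781, -236196], [78732, -137781]]

tr Q = 0 and det Q = -9, so the characteristic polynomial is λ² − (0)λ + (-9) with roots 3 and -3.
Eigenvectors give P = [[-2, -3], [-1, -2]] with P⁻¹ = [[-2, 3], [1, -2]], and Q = P·diag(3, -3)·P⁻¹.
Then Q⁹ = P·diag(19683, -19683)·P⁻¹ = [[-39366, 59049], [-19683, 39366]] · [[-2, 3], [1, -2]] = [[137781, -236196], [78732, -137781]].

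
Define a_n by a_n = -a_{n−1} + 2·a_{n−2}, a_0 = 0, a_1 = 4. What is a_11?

2732

With companion matrix M = [[-1, 2], [1, 0]], [a_n, a_{n−1}]ᵀ = M·[a_{n−1}, a_{n−2}]ᵀ, so [a_11, a_10]ᵀ = M¹⁰·[a_1, a_0]ᵀ.
M¹⁰ = [[683, -682], [-341, 342]], giving [a_11, a_10]ᵀ = [[2732], [-1364]].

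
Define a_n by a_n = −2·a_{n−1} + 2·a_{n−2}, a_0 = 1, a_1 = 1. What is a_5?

With companion matrix T = [[−2, 2], [1, 0]], [a_n, a_{n−1}]ᵀ = T·[a_{n−1}, a_{n−2}]ᵀ, so [a_5, a_4]ᵀ = T⁴·[a_1, a_0]ᵀ.
T⁴ = [[44, −32], [−16, 12]], giving [a_5, a_4]ᵀ = [[12], [−4]].

12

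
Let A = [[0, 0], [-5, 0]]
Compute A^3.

A is strictly triangular, hence nilpotent: A^2 = 0, so A^3 = 0.

[[0, 0], [0, 0]]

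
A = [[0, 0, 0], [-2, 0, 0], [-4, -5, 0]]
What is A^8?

A is strictly triangular, hence nilpotent: A^3 = 0, so A^8 = 0.

[[0, 0, 0], [0, 0, 0], [0, 0, 0]]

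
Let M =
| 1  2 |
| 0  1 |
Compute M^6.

[[1, 12], [0, 1]]

M = I + N where N = [[0, 2], [0, 0]] is strictly upper-triangular, so N^2 = 0.
(I + N)^6 = I + 6·N = [[1, 12], [0, 1]].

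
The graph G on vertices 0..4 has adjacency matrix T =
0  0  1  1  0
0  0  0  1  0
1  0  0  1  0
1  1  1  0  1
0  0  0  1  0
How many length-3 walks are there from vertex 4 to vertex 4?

0

The number of length-3 walks from vertex 4 to vertex 4 is entry (4,4) of T³, where T is the adjacency matrix.
T² = [[2, 1, 1, 1, 1], [1, 1, 1, 0, 1], [1, 1, 2, 1, 1], [1, 0, 1, 4, 0], [1, 1, 1, 0, 1]]
T³ = [[2, 1, 3, 5, 1], [1, 0, 1, 4, 0], [3, 1, 2, 5, 1], [5, 4, 5, 2, 4], [1, 0, 1, 4, 0]]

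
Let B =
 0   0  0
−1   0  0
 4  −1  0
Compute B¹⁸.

[[0, 0, 0], [0, 0, 0], [0, 0, 0]]

B is strictly triangular, hence nilpotent: B³ = 0, so B¹⁸ = 0.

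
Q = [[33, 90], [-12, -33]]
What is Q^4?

tr Q = 0 and det Q = -9, so the characteristic polynomial is λ² − (0)λ + (-9) with roots 3 and -3.
Eigenvectors give P = [[-3, -5], [1, 2]] with P⁻¹ = [[-2, -5], [1, 3]], and Q = P·diag(3, -3)·P⁻¹.
Then Q^4 = P·diag(81, 81)·P⁻¹ = [[-243, -405], [81, 162]] · [[-2, -5], [1, 3]] = [[81, 0], [0, 81]].

[[81, 0], [0, 81]]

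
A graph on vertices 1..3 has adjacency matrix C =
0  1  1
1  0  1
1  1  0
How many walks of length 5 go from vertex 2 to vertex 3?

11

The number of length-5 walks from vertex 2 to vertex 3 is entry (2,3) of C^5, where C is the adjacency matrix.
C^2 = [[2, 1, 1], [1, 2, 1], [1, 1, 2]]
C^3 = [[2, 3, 3], [3, 2, 3], [3, 3, 2]]
C^4 = [[6, 5, 5], [5, 6, 5], [5, 5, 6]]
C^5 = [[10, 11, 11], [11, 10, 11], [11, 11, 10]]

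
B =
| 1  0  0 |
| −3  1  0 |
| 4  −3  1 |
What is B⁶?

B = I + N where N = [[0, 0, 0], [−3, 0, 0], [4, −3, 0]] is strictly lower-triangular, so N³ = 0.
(I + N)⁶ = I + 6·N + 15·N² = [[1, 0, 0], [−18, 1, 0], [159, −18, 1]].

[[1, 0, 0], [−18, 1, 0], [159, −18, 1]]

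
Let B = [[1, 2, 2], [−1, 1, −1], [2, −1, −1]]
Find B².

[[3, 2, −2], [−4, 0, −2], [1, 4, 6]]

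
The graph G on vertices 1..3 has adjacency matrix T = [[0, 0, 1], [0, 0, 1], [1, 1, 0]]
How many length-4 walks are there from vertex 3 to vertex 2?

The number of length-4 walks from vertex 3 to vertex 2 is entry (3,2) of T^4, where T is the adjacency matrix.
T^2 = [[1, 1, 0], [1, 1, 0], [0, 0, 2]]
T^3 = [[0, 0, 2], [0, 0, 2], [2, 2, 0]]
T^4 = [[2, 2, 0], [2, 2, 0], [0, 0, 4]]

0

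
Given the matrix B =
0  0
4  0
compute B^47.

[[0, 0], [0, 0]]

B is strictly triangular, hence nilpotent: B^2 = 0, so B^47 = 0.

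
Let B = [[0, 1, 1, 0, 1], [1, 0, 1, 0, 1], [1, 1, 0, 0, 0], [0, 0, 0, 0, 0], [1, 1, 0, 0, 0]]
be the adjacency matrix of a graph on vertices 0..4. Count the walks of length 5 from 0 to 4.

29

The number of length-5 walks from vertex 0 to vertex 4 is entry (0,4) of B^5, where B is the adjacency matrix.
B^2 = [[3, 2, 1, 0, 1], [2, 3, 1, 0, 1], [1, 1, 2, 0, 2], [0, 0, 0, 0, 0], [1, 1, 2, 0, 2]]
B^3 = [[4, 5, 5, 0, 5], [5, 4, 5, 0, 5], [5, 5, 2, 0, 2], [0, 0, 0, 0, 0], [5, 5, 2, 0, 2]]
B^4 = [[15, 14, 9, 0, 9], [14, 15, 9, 0, 9], [9, 9, 10, 0, 10], [0, 0, 0, 0, 0], [9, 9, 10, 0, 10]]
B^5 = [[32, 33, 29, 0, 29], [33, 32, 29, 0, 29], [29, 29, 18, 0, 18], [0, 0, 0, 0, 0], [29, 29, 18, 0, 18]]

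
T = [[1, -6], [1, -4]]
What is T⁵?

tr T = -3 and det T = 2, so the characteristic polynomial is λ² − (-3)λ + (2) with roots -1 and -2.
Eigenvectors give P = [[3, 2], [1, 1]] with P⁻¹ = [[1, -2], [-1, 3]], and T = P·diag(-1, -2)·P⁻¹.
Then T⁵ = P·diag(-1, -32)·P⁻¹ = [[-3, -64], [-1, -32]] · [[1, -2], [-1, 3]] = [[61, -186], [31, -94]].

[[61, -186], [31, -94]]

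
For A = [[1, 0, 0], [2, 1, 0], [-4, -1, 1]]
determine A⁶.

A = I + N where N = [[0, 0, 0], [2, 0, 0], [-4, -1, 0]] is strictly lower-triangular, so N³ = 0.
(I + N)⁶ = I + 6·N + 15·N² = [[1, 0, 0], [12, 1, 0], [-54, -6, 1]].

[[1, 0, 0], [12, 1, 0], [-54, -6, 1]]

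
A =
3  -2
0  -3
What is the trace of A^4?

162

A^2 = [[9, 0], [0, 9]]
A^3 = [[27, -18], [0, -27]]
A^4 = [[81, 0], [0, 81]]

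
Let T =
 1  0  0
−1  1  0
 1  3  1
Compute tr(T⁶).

T = I + N where N = [[0, 0, 0], [−1, 0, 0], [1, 3, 0]] is strictly lower-triangular, so N³ = 0.
(I + N)⁶ = I + 6·N + 15·N² = [[1, 0, 0], [−6, 1, 0], [−39, 18, 1]].

3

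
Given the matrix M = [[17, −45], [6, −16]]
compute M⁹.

tr M = 1 and det M = −2, so the characteristic polynomial is λ² − (1)λ + (−2) with roots −1 and 2.
Eigenvectors give P = [[−5, 3], [−2, 1]] with P⁻¹ = [[1, −3], [2, −5]], and M = P·diag(−1, 2)·P⁻¹.
Then M⁹ = P·diag(−1, 512)·P⁻¹ = [[5, 1536], [2, 512]] · [[1, −3], [2, −5]] = [[3077, −7695], [1026, −2566]].

[[3077, −7695], [1026, −2566]]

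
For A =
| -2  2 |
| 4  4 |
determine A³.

[[-8, 40], [80, 112]]

A² = [[12, 4], [8, 24]]
A³ = [[-8, 40], [80, 112]]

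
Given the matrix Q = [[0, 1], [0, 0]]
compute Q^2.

Q is strictly triangular, hence nilpotent: Q^2 = 0, so Q^2 = 0.

[[0, 0], [0, 0]]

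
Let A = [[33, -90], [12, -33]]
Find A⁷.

[[24057, -65610], [8748, -24057]]

tr A = 0 and det A = -9, so the characteristic polynomial is λ² − (0)λ + (-9) with roots 3 and -3.
Eigenvectors give P = [[3, -5], [1, -2]] with P⁻¹ = [[2, -5], [1, -3]], and A = P·diag(3, -3)·P⁻¹.
Then A⁷ = P·diag(2187, -2187)·P⁻¹ = [[6561, 10935], [2187, 4374]] · [[2, -5], [1, -3]] = [[24057, -65610], [8748, -24057]].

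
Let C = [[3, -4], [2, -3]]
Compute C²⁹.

C² = I (check: tr C = 0 and det C = -1), so C²⁹ = C since 29 is odd.

[[3, -4], [2, -3]]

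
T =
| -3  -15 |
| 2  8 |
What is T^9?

[[-95343, -287565], [38342, 115538]]

tr T = 5 and det T = 6, so the characteristic polynomial is λ² − (5)λ + (6) with roots 3 and 2.
Eigenvectors give P = [[-5, 3], [2, -1]] with P⁻¹ = [[1, 3], [2, 5]], and T = P·diag(3, 2)·P⁻¹.
Then T^9 = P·diag(19683, 512)·P⁻¹ = [[-98415, 1536], [39366, -512]] · [[1, 3], [2, 5]] = [[-95343, -287565], [38342, 115538]].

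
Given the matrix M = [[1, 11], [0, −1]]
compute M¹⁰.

[[1, 0], [0, 1]]

M² = I (check: tr M = 0 and det M = −1), so M¹⁰ = I since 10 is even.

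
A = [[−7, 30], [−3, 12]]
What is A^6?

[[−5921, 19950], [−1995, 6714]]

tr A = 5 and det A = 6, so the characteristic polynomial is λ² − (5)λ + (6) with roots 2 and 3.
Eigenvectors give P = [[10, 3], [3, 1]] with P⁻¹ = [[1, −3], [−3, 10]], and A = P·diag(2, 3)·P⁻¹.
Then A^6 = P·diag(64, 729)·P⁻¹ = [[640, 2187], [192, 729]] · [[1, −3], [−3, 10]] = [[−5921, 19950], [−1995, 6714]].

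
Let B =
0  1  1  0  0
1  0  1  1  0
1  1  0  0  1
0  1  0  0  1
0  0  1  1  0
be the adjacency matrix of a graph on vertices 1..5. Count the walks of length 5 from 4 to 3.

10

The number of length-5 walks from vertex 4 to vertex 3 is entry (4,3) of B⁵, where B is the adjacency matrix.
B² = [[2, 1, 1, 1, 1], [1, 3, 1, 0, 2], [1, 1, 3, 2, 0], [1, 0, 2, 2, 0], [1, 2, 0, 0, 2]]
B³ = [[2, 4, 4, 2, 2], [4, 2, 6, 5, 1], [4, 6, 2, 1, 5], [2, 5, 1, 0, 4], [2, 1, 5, 4, 0]]
B⁴ = [[8, 8, 8, 6, 6], [8, 15, 7, 3, 11], [8, 7, 15, 11, 3], [6, 3, 11, 9, 1], [6, 11, 3, 1, 9]]
B⁵ = [[16, 22, 22, 14, 14], [22, 18, 34, 26, 10], [22, 34, 18, 10, 26], [14, 26, 10, 4, 20], [14, 10, 26, 20, 4]]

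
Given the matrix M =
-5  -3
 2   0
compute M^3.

tr M = -5 and det M = 6, so the characteristic polynomial is λ² − (-5)λ + (6) with roots -3 and -2.
Eigenvectors give P = [[-3, 1], [2, -1]] with P⁻¹ = [[-1, -1], [-2, -3]], and M = P·diag(-3, -2)·P⁻¹.
Then M^3 = P·diag(-27, -8)·P⁻¹ = [[81, -8], [-54, 8]] · [[-1, -1], [-2, -3]] = [[-65, -57], [38, 30]].

[[-65, -57], [38, 30]]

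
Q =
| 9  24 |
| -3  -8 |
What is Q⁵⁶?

Q² = Q (a projection; rank 1, trace 1), so Q⁵⁶ = Q.

[[9, 24], [-3, -8]]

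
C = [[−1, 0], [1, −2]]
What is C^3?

[[−1, 0], [7, −8]]

tr C = −3 and det C = 2, so the characteristic polynomial is λ² − (−3)λ + (2) with roots −1 and −2.
Eigenvectors give P = [[1, 0], [1, −1]] with P⁻¹ = [[1, 0], [1, −1]], and C = P·diag(−1, −2)·P⁻¹.
Then C^3 = P·diag(−1, −8)·P⁻¹ = [[−1, 0], [−1, 8]] · [[1, 0], [1, −1]] = [[−1, 0], [7, −8]].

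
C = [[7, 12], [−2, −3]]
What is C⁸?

tr C = 4 and det C = 3, so the characteristic polynomial is λ² − (4)λ + (3) with roots 3 and 1.
Eigenvectors give P = [[3, −2], [−1, 1]] with P⁻¹ = [[1, 2], [1, 3]], and C = P·diag(3, 1)·P⁻¹.
Then C⁸ = P·diag(6561, 1)·P⁻¹ = [[19683, −2], [−6561, 1]] · [[1, 2], [1, 3]] = [[19681, 39360], [−6560, −13119]].

[[19681, 39360], [−6560, −13119]]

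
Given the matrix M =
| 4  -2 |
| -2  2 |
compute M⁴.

[[544, -336], [-336, 208]]

M² = [[20, -12], [-12, 8]]
M³ = [[104, -64], [-64, 40]]
M⁴ = [[544, -336], [-336, 208]]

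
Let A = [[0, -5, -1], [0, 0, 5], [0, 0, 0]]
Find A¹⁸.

[[0, 0, 0], [0, 0, 0], [0, 0, 0]]

A is strictly triangular, hence nilpotent: A³ = 0, so A¹⁸ = 0.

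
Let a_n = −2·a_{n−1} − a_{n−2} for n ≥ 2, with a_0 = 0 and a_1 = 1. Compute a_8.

With companion matrix Q = [[−2, −1], [1, 0]], [a_n, a_{n−1}]ᵀ = Q·[a_{n−1}, a_{n−2}]ᵀ, so [a_8, a_7]ᵀ = Q⁷·[a_1, a_0]ᵀ.
Q⁷ = [[−8, −7], [7, 6]], giving [a_8, a_7]ᵀ = [[−8], [7]].

−8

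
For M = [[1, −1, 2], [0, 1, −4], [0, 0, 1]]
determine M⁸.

M = I + N where N = [[0, −1, 2], [0, 0, −4], [0, 0, 0]] is strictly upper-triangular, so N³ = 0.
(I + N)⁸ = I + 8·N + 28·N² = [[1, −8, 128], [0, 1, −32], [0, 0, 1]].

[[1, −8, 128], [0, 1, −32], [0, 0, 1]]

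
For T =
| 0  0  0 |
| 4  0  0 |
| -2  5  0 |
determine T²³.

[[0, 0, 0], [0, 0, 0], [0, 0, 0]]

T is strictly triangular, hence nilpotent: T³ = 0, so T²³ = 0.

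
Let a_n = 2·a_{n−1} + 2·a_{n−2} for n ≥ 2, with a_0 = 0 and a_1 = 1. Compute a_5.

With companion matrix A = [[2, 2], [1, 0]], [a_n, a_{n−1}]ᵀ = A·[a_{n−1}, a_{n−2}]ᵀ, so [a_5, a_4]ᵀ = A^4·[a_1, a_0]ᵀ.
A^4 = [[44, 32], [16, 12]], giving [a_5, a_4]ᵀ = [[44], [16]].

44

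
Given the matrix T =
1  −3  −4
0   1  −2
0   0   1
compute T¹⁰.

T = I + N where N = [[0, −3, −4], [0, 0, −2], [0, 0, 0]] is strictly upper-triangular, so N³ = 0.
(I + N)¹⁰ = I + 10·N + 45·N² = [[1, −30, 230], [0, 1, −20], [0, 0, 1]].

[[1, −30, 230], [0, 1, −20], [0, 0, 1]]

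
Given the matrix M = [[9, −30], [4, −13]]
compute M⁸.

tr M = −4 and det M = 3, so the characteristic polynomial is λ² − (−4)λ + (3) with roots −3 and −1.
Eigenvectors give P = [[−5, 3], [−2, 1]] with P⁻¹ = [[1, −3], [2, −5]], and M = P·diag(−3, −1)·P⁻¹.
Then M⁸ = P·diag(6561, 1)·P⁻¹ = [[−32805, 3], [−13122, 1]] · [[1, −3], [2, −5]] = [[−32799, 98400], [−13120, 39361]].

[[−32799, 98400], [−13120, 39361]]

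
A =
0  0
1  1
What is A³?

A² = A (a projection; rank 1, trace 1), so A³ = A.

[[0, 0], [1, 1]]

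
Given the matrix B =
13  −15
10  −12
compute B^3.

tr B = 1 and det B = −6, so the characteristic polynomial is λ² − (1)λ + (−6) with roots −2 and 3.
Eigenvectors give P = [[1, 3], [1, 2]] with P⁻¹ = [[−2, 3], [1, −1]], and B = P·diag(−2, 3)·P⁻¹.
Then B^3 = P·diag(−8, 27)·P⁻¹ = [[−8, 81], [−8, 54]] · [[−2, 3], [1, −1]] = [[97, −105], [70, −78]].

[[97, −105], [70, −78]]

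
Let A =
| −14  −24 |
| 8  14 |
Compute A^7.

tr A = 0 and det A = −4, so the characteristic polynomial is λ² − (0)λ + (−4) with roots 2 and −2.
Eigenvectors give P = [[3, −2], [−2, 1]] with P⁻¹ = [[−1, −2], [−2, −3]], and A = P·diag(2, −2)·P⁻¹.
Then A^7 = P·diag(128, −128)·P⁻¹ = [[384, 256], [−256, −128]] · [[−1, −2], [−2, −3]] = [[−896, −1536], [512, 896]].

[[−896, −1536], [512, 896]]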